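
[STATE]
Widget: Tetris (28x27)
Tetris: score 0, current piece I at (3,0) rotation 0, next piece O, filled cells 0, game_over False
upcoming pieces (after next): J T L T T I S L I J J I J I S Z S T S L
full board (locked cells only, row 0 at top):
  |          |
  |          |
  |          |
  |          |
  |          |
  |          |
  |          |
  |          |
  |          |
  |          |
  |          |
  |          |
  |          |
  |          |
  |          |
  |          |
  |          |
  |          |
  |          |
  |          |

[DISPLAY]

   ████   │Next:            
          │▓▓               
          │▓▓               
          │                 
          │                 
          │                 
          │Score:           
          │0                
          │                 
          │                 
          │                 
          │                 
          │                 
          │                 
          │                 
          │                 
          │                 
          │                 
          │                 
          │                 
          │                 
          │                 
          │                 
          │                 
          │                 
          │                 
          │                 


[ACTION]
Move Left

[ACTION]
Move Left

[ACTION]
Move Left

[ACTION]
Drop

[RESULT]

          │Next:            
████      │▓▓               
          │▓▓               
          │                 
          │                 
          │                 
          │Score:           
          │0                
          │                 
          │                 
          │                 
          │                 
          │                 
          │                 
          │                 
          │                 
          │                 
          │                 
          │                 
          │                 
          │                 
          │                 
          │                 
          │                 
          │                 
          │                 
          │                 


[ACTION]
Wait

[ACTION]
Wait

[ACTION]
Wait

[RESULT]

          │Next:            
          │▓▓               
          │▓▓               
          │                 
████      │                 
          │                 
          │Score:           
          │0                
          │                 
          │                 
          │                 
          │                 
          │                 
          │                 
          │                 
          │                 
          │                 
          │                 
          │                 
          │                 
          │                 
          │                 
          │                 
          │                 
          │                 
          │                 
          │                 


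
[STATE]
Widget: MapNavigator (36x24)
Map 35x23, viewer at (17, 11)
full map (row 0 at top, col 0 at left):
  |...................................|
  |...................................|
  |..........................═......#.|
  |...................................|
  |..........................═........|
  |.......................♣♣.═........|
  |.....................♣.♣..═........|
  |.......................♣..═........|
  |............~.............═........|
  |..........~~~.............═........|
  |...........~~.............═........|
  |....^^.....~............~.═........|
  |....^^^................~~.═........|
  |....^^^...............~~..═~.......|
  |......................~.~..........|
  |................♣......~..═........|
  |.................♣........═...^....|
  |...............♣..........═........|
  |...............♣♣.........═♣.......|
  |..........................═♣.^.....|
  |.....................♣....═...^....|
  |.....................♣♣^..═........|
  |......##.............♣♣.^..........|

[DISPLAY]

                                    
 ...................................
 ...................................
 ..........................═......#.
 ...................................
 ..........................═........
 .......................♣♣.═........
 .....................♣.♣..═........
 .......................♣..═........
 ............~.............═........
 ..........~~~.............═........
 ...........~~.............═........
 ....^^.....~.....@......~.═........
 ....^^^................~~.═........
 ....^^^...............~~..═~.......
 ......................~.~..........
 ................♣......~..═........
 .................♣........═...^....
 ...............♣..........═........
 ...............♣♣.........═♣.......
 ..........................═♣.^.....
 .....................♣....═...^....
 .....................♣♣^..═........
 ......##.............♣♣.^..........


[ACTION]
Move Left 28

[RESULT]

                                    
                  ..................
                  ..................
                  ..................
                  ..................
                  ..................
                  ..................
                  ..................
                  ..................
                  ............~.....
                  ..........~~~.....
                  ...........~~.....
                  @...^^.....~......
                  ....^^^...........
                  ....^^^...........
                  ..................
                  ................♣.
                  .................♣
                  ...............♣..
                  ...............♣♣.
                  ..................
                  ..................
                  ..................
                  ......##..........


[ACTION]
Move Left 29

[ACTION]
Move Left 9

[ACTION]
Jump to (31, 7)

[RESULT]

                                    
                                    
                                    
                                    
                                    
......................              
......................              
.............═......#.              
......................              
.............═........              
..........♣♣.═........              
........♣.♣..═........              
..........♣..═....@...              
.............═........              
.............═........              
.............═........              
...........~.═........              
..........~~.═........              
.........~~..═~.......              
.........~.~..........              
...♣......~..═........              
....♣........═...^....              
..♣..........═........              
..♣♣.........═♣.......              


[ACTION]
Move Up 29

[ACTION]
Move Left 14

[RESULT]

                                    
                                    
                                    
                                    
                                    
                                    
                                    
                                    
                                    
                                    
                                    
                                    
 .................@.................
 ...................................
 ..........................═......#.
 ...................................
 ..........................═........
 .......................♣♣.═........
 .....................♣.♣..═........
 .......................♣..═........
 ............~.............═........
 ..........~~~.............═........
 ...........~~.............═........
 ....^^.....~............~.═........


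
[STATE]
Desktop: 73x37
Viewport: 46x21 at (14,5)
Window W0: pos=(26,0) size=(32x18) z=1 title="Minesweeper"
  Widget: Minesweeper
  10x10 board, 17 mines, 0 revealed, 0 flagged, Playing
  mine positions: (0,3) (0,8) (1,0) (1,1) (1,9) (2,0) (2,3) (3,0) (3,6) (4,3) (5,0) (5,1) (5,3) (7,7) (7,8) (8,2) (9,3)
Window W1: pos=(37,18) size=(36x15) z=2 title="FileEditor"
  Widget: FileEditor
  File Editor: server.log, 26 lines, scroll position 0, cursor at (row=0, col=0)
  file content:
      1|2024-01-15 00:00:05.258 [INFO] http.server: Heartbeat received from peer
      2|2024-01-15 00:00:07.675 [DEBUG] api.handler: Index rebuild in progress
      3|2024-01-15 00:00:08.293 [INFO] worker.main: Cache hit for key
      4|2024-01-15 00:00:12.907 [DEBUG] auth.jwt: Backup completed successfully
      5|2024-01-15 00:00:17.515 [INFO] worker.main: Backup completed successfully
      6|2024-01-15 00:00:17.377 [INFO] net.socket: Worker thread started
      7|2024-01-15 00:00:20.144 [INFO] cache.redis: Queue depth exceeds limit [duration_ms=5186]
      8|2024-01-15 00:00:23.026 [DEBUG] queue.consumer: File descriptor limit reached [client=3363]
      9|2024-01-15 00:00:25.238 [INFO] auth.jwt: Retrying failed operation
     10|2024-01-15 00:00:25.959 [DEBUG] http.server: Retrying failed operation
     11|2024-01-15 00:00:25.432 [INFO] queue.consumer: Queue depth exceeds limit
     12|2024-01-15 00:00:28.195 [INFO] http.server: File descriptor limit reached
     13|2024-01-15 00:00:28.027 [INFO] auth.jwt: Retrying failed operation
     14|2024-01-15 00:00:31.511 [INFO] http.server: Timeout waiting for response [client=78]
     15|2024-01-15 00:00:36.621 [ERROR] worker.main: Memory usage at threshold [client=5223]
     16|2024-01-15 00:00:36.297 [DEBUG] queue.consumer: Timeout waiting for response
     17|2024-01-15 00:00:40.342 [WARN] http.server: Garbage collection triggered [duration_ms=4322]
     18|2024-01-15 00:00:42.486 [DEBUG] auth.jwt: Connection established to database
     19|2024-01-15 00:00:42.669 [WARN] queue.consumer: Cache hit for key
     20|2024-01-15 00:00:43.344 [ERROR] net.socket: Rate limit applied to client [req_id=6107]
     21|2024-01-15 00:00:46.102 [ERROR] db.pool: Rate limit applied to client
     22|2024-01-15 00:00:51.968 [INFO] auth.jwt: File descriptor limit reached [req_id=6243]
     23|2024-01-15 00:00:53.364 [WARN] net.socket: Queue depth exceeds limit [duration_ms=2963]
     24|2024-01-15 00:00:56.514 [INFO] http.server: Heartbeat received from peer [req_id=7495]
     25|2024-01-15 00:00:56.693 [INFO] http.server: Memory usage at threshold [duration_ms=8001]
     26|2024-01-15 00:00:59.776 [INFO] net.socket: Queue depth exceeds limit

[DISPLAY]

            ┃■■■■■■■■■■                    ┃  
            ┃■■■■■■■■■■                    ┃  
            ┃■■■■■■■■■■                    ┃  
            ┃■■■■■■■■■■                    ┃  
            ┃■■■■■■■■■■                    ┃  
            ┃■■■■■■■■■■                    ┃  
            ┃■■■■■■■■■■                    ┃  
            ┃■■■■■■■■■■                    ┃  
            ┃                              ┃  
            ┃                              ┃  
            ┃                              ┃  
            ┃                              ┃  
            ┗━━━━━━━━━━━━━━━━━━━━━━━━━━━━━━┛  
                       ┏━━━━━━━━━━━━━━━━━━━━━━
                       ┃ FileEditor           
                       ┠──────────────────────
                       ┃█024-01-15 00:00:05.25
                       ┃2024-01-15 00:00:07.67
                       ┃2024-01-15 00:00:08.29
                       ┃2024-01-15 00:00:12.90
                       ┃2024-01-15 00:00:17.51


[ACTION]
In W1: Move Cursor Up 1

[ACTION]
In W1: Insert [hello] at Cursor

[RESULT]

            ┃■■■■■■■■■■                    ┃  
            ┃■■■■■■■■■■                    ┃  
            ┃■■■■■■■■■■                    ┃  
            ┃■■■■■■■■■■                    ┃  
            ┃■■■■■■■■■■                    ┃  
            ┃■■■■■■■■■■                    ┃  
            ┃■■■■■■■■■■                    ┃  
            ┃■■■■■■■■■■                    ┃  
            ┃                              ┃  
            ┃                              ┃  
            ┃                              ┃  
            ┃                              ┃  
            ┗━━━━━━━━━━━━━━━━━━━━━━━━━━━━━━┛  
                       ┏━━━━━━━━━━━━━━━━━━━━━━
                       ┃ FileEditor           
                       ┠──────────────────────
                       ┃hello█024-01-15 00:00:
                       ┃2024-01-15 00:00:07.67
                       ┃2024-01-15 00:00:08.29
                       ┃2024-01-15 00:00:12.90
                       ┃2024-01-15 00:00:17.51


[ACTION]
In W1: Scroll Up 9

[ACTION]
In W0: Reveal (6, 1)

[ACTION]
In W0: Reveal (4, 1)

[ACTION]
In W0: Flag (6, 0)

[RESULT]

            ┃■■■■■■■■■■                    ┃  
            ┃■■■■■■■■■■                    ┃  
            ┃■3■■■■■■■■                    ┃  
            ┃■■■■■■■■■■                    ┃  
            ┃⚑2■■■■■■■■                    ┃  
            ┃■■■■■■■■■■                    ┃  
            ┃■■■■■■■■■■                    ┃  
            ┃■■■■■■■■■■                    ┃  
            ┃                              ┃  
            ┃                              ┃  
            ┃                              ┃  
            ┃                              ┃  
            ┗━━━━━━━━━━━━━━━━━━━━━━━━━━━━━━┛  
                       ┏━━━━━━━━━━━━━━━━━━━━━━
                       ┃ FileEditor           
                       ┠──────────────────────
                       ┃hello█024-01-15 00:00:
                       ┃2024-01-15 00:00:07.67
                       ┃2024-01-15 00:00:08.29
                       ┃2024-01-15 00:00:12.90
                       ┃2024-01-15 00:00:17.51


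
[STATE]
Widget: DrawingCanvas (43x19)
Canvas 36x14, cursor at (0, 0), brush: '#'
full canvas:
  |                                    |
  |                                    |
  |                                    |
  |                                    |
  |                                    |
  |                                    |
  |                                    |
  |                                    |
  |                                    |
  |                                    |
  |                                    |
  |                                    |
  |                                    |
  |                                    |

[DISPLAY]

+                                          
                                           
                                           
                                           
                                           
                                           
                                           
                                           
                                           
                                           
                                           
                                           
                                           
                                           
                                           
                                           
                                           
                                           
                                           


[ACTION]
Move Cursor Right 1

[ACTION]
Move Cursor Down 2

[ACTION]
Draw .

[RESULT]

                                           
                                           
 .                                         
                                           
                                           
                                           
                                           
                                           
                                           
                                           
                                           
                                           
                                           
                                           
                                           
                                           
                                           
                                           
                                           


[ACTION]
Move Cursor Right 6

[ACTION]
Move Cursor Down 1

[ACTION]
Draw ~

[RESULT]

                                           
                                           
 .                                         
       ~                                   
                                           
                                           
                                           
                                           
                                           
                                           
                                           
                                           
                                           
                                           
                                           
                                           
                                           
                                           
                                           


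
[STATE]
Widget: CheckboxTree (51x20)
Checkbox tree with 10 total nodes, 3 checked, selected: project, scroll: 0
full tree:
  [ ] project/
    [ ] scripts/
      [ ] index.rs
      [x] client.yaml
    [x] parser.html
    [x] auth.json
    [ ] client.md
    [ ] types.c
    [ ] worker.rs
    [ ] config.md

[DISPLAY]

>[-] project/                                      
   [-] scripts/                                    
     [ ] index.rs                                  
     [x] client.yaml                               
   [x] parser.html                                 
   [x] auth.json                                   
   [ ] client.md                                   
   [ ] types.c                                     
   [ ] worker.rs                                   
   [ ] config.md                                   
                                                   
                                                   
                                                   
                                                   
                                                   
                                                   
                                                   
                                                   
                                                   
                                                   


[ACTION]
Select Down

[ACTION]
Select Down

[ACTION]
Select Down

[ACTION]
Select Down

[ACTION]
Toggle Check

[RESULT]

 [-] project/                                      
   [-] scripts/                                    
     [ ] index.rs                                  
     [x] client.yaml                               
>  [ ] parser.html                                 
   [x] auth.json                                   
   [ ] client.md                                   
   [ ] types.c                                     
   [ ] worker.rs                                   
   [ ] config.md                                   
                                                   
                                                   
                                                   
                                                   
                                                   
                                                   
                                                   
                                                   
                                                   
                                                   


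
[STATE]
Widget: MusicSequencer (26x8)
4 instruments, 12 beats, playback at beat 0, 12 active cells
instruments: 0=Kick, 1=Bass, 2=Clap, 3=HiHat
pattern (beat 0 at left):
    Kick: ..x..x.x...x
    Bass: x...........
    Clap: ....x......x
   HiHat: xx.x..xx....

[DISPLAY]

      ▼12345678901        
  Kick··█··█·█···█        
  Bass█···········        
  Clap····█······█        
 HiHat██·█··██····        
                          
                          
                          


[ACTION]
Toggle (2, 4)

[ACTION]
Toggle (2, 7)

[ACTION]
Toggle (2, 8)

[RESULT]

      ▼12345678901        
  Kick··█··█·█···█        
  Bass█···········        
  Clap·······██··█        
 HiHat██·█··██····        
                          
                          
                          


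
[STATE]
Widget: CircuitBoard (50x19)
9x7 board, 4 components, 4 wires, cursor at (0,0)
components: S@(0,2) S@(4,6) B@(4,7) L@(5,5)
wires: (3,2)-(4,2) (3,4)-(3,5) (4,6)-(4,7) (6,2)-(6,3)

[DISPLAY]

   0 1 2 3 4 5 6 7 8                              
0  [.]      S                                     
                                                  
1                                                 
                                                  
2                                                 
                                                  
3           ·       · ─ ·                         
            │                                     
4           ·               S ─ B                 
                                                  
5                       L                         
                                                  
6           · ─ ·                                 
Cursor: (0,0)                                     
                                                  
                                                  
                                                  
                                                  


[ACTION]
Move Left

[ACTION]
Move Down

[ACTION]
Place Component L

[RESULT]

   0 1 2 3 4 5 6 7 8                              
0           S                                     
                                                  
1  [L]                                            
                                                  
2                                                 
                                                  
3           ·       · ─ ·                         
            │                                     
4           ·               S ─ B                 
                                                  
5                       L                         
                                                  
6           · ─ ·                                 
Cursor: (1,0)                                     
                                                  
                                                  
                                                  
                                                  


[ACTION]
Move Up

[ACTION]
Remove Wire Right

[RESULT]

   0 1 2 3 4 5 6 7 8                              
0  [.]      S                                     
                                                  
1   L                                             
                                                  
2                                                 
                                                  
3           ·       · ─ ·                         
            │                                     
4           ·               S ─ B                 
                                                  
5                       L                         
                                                  
6           · ─ ·                                 
Cursor: (0,0)                                     
                                                  
                                                  
                                                  
                                                  


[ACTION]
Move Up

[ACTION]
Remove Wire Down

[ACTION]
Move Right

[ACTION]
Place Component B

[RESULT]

   0 1 2 3 4 5 6 7 8                              
0      [B]  S                                     
                                                  
1   L                                             
                                                  
2                                                 
                                                  
3           ·       · ─ ·                         
            │                                     
4           ·               S ─ B                 
                                                  
5                       L                         
                                                  
6           · ─ ·                                 
Cursor: (0,1)                                     
                                                  
                                                  
                                                  
                                                  


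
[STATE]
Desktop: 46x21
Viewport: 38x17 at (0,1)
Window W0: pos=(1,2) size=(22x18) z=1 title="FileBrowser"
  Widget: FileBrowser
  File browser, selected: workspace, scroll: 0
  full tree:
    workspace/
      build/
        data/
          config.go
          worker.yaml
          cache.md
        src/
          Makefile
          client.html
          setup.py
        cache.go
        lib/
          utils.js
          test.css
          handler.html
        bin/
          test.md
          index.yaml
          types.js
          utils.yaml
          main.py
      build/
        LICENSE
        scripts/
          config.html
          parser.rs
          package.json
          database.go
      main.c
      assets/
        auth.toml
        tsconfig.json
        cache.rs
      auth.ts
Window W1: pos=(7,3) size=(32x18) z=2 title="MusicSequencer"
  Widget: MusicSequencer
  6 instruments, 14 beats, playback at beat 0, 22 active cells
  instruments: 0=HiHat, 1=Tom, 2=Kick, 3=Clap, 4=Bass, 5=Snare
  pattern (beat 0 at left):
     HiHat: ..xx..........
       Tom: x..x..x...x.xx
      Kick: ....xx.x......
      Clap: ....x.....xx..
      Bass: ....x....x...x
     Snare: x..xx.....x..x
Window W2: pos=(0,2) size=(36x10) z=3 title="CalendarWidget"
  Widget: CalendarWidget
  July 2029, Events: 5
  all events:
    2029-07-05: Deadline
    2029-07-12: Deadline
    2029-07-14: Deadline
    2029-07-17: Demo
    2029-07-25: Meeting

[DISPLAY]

                                      
┏━━━━━━━━━━━━━━━━━━━━━━━━━━━━━━━━━━┓  
┃ CalendarWidget                   ┃━━
┠──────────────────────────────────┨  
┃            July 2029             ┃──
┃Mo Tu We Th Fr Sa Su              ┃  
┃                   1              ┃  
┃ 2  3  4  5*  6  7  8             ┃  
┃ 9 10 11 12* 13 14* 15            ┃  
┃16 17* 18 19 20 21 22             ┃  
┗━━━━━━━━━━━━━━━━━━━━━━━━━━━━━━━━━━┛  
 ┃     ┃ Snare█··██·····█··█          
 ┃     ┃                              
 ┃     ┃                              
 ┃     ┃                              
 ┃     ┃                              
 ┃     ┃                              


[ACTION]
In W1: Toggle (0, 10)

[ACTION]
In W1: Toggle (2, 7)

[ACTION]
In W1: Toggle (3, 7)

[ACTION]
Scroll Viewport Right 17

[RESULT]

                                      
━━━━━━━━━━━━━━━━━━━━━━━━━━━┓          
arWidget                   ┃━━┓       
───────────────────────────┨  ┃       
     July 2029             ┃──┨       
e Th Fr Sa Su              ┃  ┃       
            1              ┃  ┃       
4  5*  6  7  8             ┃  ┃       
1 12* 13 14* 15            ┃  ┃       
18 19 20 21 22             ┃  ┃       
━━━━━━━━━━━━━━━━━━━━━━━━━━━┛  ┃       
 Snare█··██·····█··█          ┃       
                              ┃       
                              ┃       
                              ┃       
                              ┃       
                              ┃       


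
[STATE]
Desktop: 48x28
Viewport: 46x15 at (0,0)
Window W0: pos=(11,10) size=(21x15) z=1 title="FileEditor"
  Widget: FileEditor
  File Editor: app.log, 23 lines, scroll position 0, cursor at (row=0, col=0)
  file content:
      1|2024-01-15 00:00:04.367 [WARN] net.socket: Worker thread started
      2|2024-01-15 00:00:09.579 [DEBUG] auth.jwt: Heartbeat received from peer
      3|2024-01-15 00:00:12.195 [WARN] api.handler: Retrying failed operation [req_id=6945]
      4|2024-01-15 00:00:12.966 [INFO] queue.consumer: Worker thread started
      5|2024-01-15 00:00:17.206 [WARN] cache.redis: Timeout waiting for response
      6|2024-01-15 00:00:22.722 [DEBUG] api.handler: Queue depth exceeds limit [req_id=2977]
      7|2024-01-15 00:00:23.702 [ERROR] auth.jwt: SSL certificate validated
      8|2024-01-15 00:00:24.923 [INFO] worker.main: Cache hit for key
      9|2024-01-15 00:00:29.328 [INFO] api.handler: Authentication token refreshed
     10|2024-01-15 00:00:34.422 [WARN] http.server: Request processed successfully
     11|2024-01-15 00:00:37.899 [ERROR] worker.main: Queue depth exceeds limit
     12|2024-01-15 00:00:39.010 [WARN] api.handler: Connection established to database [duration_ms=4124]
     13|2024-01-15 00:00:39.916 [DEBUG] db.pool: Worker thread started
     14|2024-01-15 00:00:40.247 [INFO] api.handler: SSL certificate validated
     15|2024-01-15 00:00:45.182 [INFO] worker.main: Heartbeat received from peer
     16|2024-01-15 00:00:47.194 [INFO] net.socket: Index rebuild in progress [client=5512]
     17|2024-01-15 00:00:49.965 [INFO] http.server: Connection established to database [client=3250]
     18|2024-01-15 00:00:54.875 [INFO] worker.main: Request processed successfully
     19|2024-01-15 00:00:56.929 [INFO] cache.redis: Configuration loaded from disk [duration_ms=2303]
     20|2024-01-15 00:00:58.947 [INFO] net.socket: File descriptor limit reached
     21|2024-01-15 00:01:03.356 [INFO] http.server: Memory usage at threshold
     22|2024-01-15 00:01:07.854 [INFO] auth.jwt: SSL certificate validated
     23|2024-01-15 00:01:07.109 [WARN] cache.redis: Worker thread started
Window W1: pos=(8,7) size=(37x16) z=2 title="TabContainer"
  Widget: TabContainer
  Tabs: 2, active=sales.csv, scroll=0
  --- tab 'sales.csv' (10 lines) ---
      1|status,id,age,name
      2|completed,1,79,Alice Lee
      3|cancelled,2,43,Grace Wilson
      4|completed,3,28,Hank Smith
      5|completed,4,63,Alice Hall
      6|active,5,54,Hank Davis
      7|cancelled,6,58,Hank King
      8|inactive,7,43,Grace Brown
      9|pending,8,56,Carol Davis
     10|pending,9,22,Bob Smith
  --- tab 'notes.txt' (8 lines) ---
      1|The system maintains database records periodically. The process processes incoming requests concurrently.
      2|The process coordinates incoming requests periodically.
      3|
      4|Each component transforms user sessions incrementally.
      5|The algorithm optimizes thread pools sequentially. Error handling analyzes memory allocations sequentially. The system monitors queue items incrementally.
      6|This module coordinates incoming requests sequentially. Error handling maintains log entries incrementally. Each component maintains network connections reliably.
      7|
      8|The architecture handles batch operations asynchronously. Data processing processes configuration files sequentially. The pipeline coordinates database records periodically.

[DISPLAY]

                                              
                                              
                                              
                                              
                                              
                                              
                                              
        ┏━━━━━━━━━━━━━━━━━━━━━━━━━━━━━━━━━━━┓ 
        ┃ TabContainer                      ┃ 
        ┠───────────────────────────────────┨ 
        ┃[sales.csv]│ notes.txt             ┃ 
        ┃───────────────────────────────────┃ 
        ┃status,id,age,name                 ┃ 
        ┃completed,1,79,Alice Lee           ┃ 
        ┃cancelled,2,43,Grace Wilson        ┃ 


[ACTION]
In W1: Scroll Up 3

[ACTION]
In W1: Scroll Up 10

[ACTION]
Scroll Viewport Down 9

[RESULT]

        ┠───────────────────────────────────┨ 
        ┃[sales.csv]│ notes.txt             ┃ 
        ┃───────────────────────────────────┃ 
        ┃status,id,age,name                 ┃ 
        ┃completed,1,79,Alice Lee           ┃ 
        ┃cancelled,2,43,Grace Wilson        ┃ 
        ┃completed,3,28,Hank Smith          ┃ 
        ┃completed,4,63,Alice Hall          ┃ 
        ┃active,5,54,Hank Davis             ┃ 
        ┃cancelled,6,58,Hank King           ┃ 
        ┃inactive,7,43,Grace Brown          ┃ 
        ┃pending,8,56,Carol Davis           ┃ 
        ┃pending,9,22,Bob Smith             ┃ 
        ┗━━━━━━━━━━━━━━━━━━━━━━━━━━━━━━━━━━━┛ 
           ┃2024-01-15 00:00:3▼┃              


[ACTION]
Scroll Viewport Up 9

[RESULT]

                                              
                                              
                                              
                                              
                                              
                                              
                                              
        ┏━━━━━━━━━━━━━━━━━━━━━━━━━━━━━━━━━━━┓ 
        ┃ TabContainer                      ┃ 
        ┠───────────────────────────────────┨ 
        ┃[sales.csv]│ notes.txt             ┃ 
        ┃───────────────────────────────────┃ 
        ┃status,id,age,name                 ┃ 
        ┃completed,1,79,Alice Lee           ┃ 
        ┃cancelled,2,43,Grace Wilson        ┃ 


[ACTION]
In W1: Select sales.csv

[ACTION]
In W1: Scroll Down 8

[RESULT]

                                              
                                              
                                              
                                              
                                              
                                              
                                              
        ┏━━━━━━━━━━━━━━━━━━━━━━━━━━━━━━━━━━━┓ 
        ┃ TabContainer                      ┃ 
        ┠───────────────────────────────────┨ 
        ┃[sales.csv]│ notes.txt             ┃ 
        ┃───────────────────────────────────┃ 
        ┃pending,8,56,Carol Davis           ┃ 
        ┃pending,9,22,Bob Smith             ┃ 
        ┃                                   ┃ 


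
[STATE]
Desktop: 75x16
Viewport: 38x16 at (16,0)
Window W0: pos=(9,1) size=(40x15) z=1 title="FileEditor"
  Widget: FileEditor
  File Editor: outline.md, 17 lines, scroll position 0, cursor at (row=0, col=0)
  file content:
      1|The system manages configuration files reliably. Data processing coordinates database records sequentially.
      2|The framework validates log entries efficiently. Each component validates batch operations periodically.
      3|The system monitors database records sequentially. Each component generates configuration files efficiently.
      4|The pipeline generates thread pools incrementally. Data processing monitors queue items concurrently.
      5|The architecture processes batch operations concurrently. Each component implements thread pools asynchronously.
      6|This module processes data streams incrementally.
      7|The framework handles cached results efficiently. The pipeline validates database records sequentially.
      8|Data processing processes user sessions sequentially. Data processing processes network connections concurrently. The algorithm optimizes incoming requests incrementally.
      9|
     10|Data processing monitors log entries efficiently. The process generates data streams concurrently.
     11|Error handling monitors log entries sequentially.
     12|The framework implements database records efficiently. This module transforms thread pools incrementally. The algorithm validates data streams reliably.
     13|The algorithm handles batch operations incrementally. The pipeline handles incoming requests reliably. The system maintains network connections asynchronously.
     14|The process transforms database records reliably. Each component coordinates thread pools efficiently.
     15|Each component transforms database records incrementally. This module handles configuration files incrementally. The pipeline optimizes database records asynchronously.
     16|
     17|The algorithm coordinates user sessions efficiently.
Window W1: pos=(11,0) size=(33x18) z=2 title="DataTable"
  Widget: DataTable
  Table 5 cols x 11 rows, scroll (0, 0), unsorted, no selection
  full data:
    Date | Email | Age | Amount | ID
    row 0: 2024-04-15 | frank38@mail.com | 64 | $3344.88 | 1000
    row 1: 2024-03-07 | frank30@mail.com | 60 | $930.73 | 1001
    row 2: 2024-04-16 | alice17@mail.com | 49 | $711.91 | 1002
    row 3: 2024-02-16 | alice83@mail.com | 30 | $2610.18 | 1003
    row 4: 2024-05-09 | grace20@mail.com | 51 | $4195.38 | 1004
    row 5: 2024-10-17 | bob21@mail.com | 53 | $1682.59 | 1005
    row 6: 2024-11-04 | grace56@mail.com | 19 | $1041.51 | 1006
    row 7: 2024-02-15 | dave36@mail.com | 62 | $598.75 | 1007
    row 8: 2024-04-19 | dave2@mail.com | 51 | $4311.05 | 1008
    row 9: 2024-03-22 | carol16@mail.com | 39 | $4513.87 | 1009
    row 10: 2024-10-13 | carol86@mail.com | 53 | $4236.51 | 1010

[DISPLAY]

━━━━━━━━━━━━━━━━━━━━━━━━━━━┓          
aTable                     ┃━━━━┓     
───────────────────────────┨    ┃     
      │Email           │Age┃────┨     
──────┼────────────────┼───┃ile▲┃     
-04-15│frank38@mail.com│64 ┃s e█┃     
-03-07│frank30@mail.com│60 ┃ds ░┃     
-04-16│alice17@mail.com│49 ┃s i░┃     
-02-16│alice83@mail.com│30 ┃per░┃     
-05-09│grace20@mail.com│51 ┃ in░┃     
-10-17│bob21@mail.com  │53 ┃ts ░┃     
-11-04│grace56@mail.com│19 ┃sio░┃     
-02-15│dave36@mail.com │62 ┃   ░┃     
-04-19│dave2@mail.com  │51 ┃es ░┃     
-03-22│carol16@mail.com│39 ┃s s▼┃     
-10-13│carol86@mail.com│53 ┃━━━━┛     


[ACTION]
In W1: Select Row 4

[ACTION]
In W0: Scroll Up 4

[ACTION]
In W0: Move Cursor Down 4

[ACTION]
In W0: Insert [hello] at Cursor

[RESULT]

━━━━━━━━━━━━━━━━━━━━━━━━━━━┓          
aTable                     ┃━━━━┓     
───────────────────────────┨    ┃     
      │Email           │Age┃────┨     
──────┼────────────────┼───┃ile▲┃     
-04-15│frank38@mail.com│64 ┃s e█┃     
-03-07│frank30@mail.com│60 ┃ds ░┃     
-04-16│alice17@mail.com│49 ┃s i░┃     
-02-16│alice83@mail.com│30 ┃tch░┃     
-05-09│grace20@mail.com│51 ┃ in░┃     
-10-17│bob21@mail.com  │53 ┃ts ░┃     
-11-04│grace56@mail.com│19 ┃sio░┃     
-02-15│dave36@mail.com │62 ┃   ░┃     
-04-19│dave2@mail.com  │51 ┃es ░┃     
-03-22│carol16@mail.com│39 ┃s s▼┃     
-10-13│carol86@mail.com│53 ┃━━━━┛     
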